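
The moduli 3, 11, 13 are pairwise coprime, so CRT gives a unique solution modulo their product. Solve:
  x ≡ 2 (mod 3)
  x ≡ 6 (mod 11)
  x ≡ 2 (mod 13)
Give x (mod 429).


Moduli 3, 11, 13 are pairwise coprime; by CRT there is a unique solution modulo M = 3 · 11 · 13 = 429.
Solve pairwise, accumulating the modulus:
  Start with x ≡ 2 (mod 3).
  Combine with x ≡ 6 (mod 11): since gcd(3, 11) = 1, we get a unique residue mod 33.
    Write x = 2 + 3·t and substitute into x ≡ 6 (mod 11): 3·t ≡ 6 − 2 = 4 (mod 11).
    The inverse of 3 mod 11 is 4 (since 3·4 = 12 = 1·11 + 1), so t ≡ 4·4 = 16 ≡ 5 (mod 11).
    Then x = 2 + 3·5 = 17, valid modulo lcm(3, 11) = 33: x ≡ 17 (mod 33).
  Combine with x ≡ 2 (mod 13): since gcd(33, 13) = 1, we get a unique residue mod 429.
    Write x = 17 + 33·t and substitute into x ≡ 2 (mod 13): 33·t ≡ 2 − 17 = -15 (mod 13).
    Reduce coefficients mod 13: 7·t ≡ 11 (mod 13).
    The inverse of 7 mod 13 is 2 (since 7·2 = 14 = 1·13 + 1), so t ≡ 2·11 = 22 ≡ 9 (mod 13).
    Then x = 17 + 33·9 = 314, valid modulo lcm(33, 13) = 429: x ≡ 314 (mod 429).
Verify: 314 mod 3 = 2 ✓, 314 mod 11 = 6 ✓, 314 mod 13 = 2 ✓.

x ≡ 314 (mod 429).


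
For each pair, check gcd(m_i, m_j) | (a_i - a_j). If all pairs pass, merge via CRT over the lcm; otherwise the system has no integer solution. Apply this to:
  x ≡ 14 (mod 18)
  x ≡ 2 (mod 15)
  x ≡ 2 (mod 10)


Moduli 18, 15, 10 are not pairwise coprime, so CRT works modulo lcm(m_i) when all pairwise compatibility conditions hold.
Pairwise compatibility: gcd(m_i, m_j) must divide a_i - a_j for every pair.
Merge one congruence at a time:
  Start: x ≡ 14 (mod 18).
  Combine with x ≡ 2 (mod 15): gcd(18, 15) = 3; 2 - 14 = -12, which IS divisible by 3, so compatible.
    Write x = 14 + 18·t and substitute into x ≡ 2 (mod 15): 18·t ≡ 2 − 14 = -12 (mod 15).
    Divide the congruence (and modulus) by g = 3: 6·t ≡ -4 (mod 5).
    Reduce coefficients mod 5: 1·t ≡ 1 (mod 5).
    So t ≡ 1 (mod 5).
    Then x = 14 + 18·1 = 32, valid modulo lcm(18, 15) = 90: x ≡ 32 (mod 90).
  Combine with x ≡ 2 (mod 10): gcd(90, 10) = 10; 2 - 32 = -30, which IS divisible by 10, so compatible.
    Write x = 32 + 90·t and substitute into x ≡ 2 (mod 10): 90·t ≡ 2 − 32 = -30 (mod 10).
    Divide the congruence (and modulus) by g = 10: 9·t ≡ -3 (mod 1).
    Modulo 1 every t works; take t = 0.
    Then x = 32 + 90·0 = 32, valid modulo lcm(90, 10) = 90: x ≡ 32 (mod 90).
Verify: 32 mod 18 = 14, 32 mod 15 = 2, 32 mod 10 = 2.

x ≡ 32 (mod 90).


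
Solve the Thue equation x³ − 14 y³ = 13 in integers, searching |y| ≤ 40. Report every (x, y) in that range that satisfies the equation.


The equation is x³ - 14y³ = 13. For fixed y, x³ = 14·y³ + 13, so a solution requires the RHS to be a perfect cube.
Strategy: iterate y from -40 to 40, compute RHS = 14·y³ + 13, and check whether it is a (positive or negative) perfect cube.
Check small values of y:
  y = 0: RHS = 13 is not a perfect cube.
  y = 1: RHS = 27 = (3)³ ⇒ x = 3 works.
  y = -1: RHS = -1 = (-1)³ ⇒ x = -1 works.
  y = 2: RHS = 125 = (5)³ ⇒ x = 5 works.
  y = -2: RHS = -99 is not a perfect cube.
  y = 3: RHS = 391 is not a perfect cube.
  y = -3: RHS = -365 is not a perfect cube.
Continuing the search up to |y| = 40 finds no further solutions beyond those listed.
Collected solutions: (-1, -1), (3, 1), (5, 2).

Solutions (with |y| ≤ 40): (-1, -1), (3, 1), (5, 2).


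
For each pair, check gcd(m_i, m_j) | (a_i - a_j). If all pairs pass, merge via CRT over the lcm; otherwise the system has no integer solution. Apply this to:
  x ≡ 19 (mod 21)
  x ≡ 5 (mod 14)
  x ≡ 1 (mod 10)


Moduli 21, 14, 10 are not pairwise coprime, so CRT works modulo lcm(m_i) when all pairwise compatibility conditions hold.
Pairwise compatibility: gcd(m_i, m_j) must divide a_i - a_j for every pair.
Merge one congruence at a time:
  Start: x ≡ 19 (mod 21).
  Combine with x ≡ 5 (mod 14): gcd(21, 14) = 7; 5 - 19 = -14, which IS divisible by 7, so compatible.
    Write x = 19 + 21·t and substitute into x ≡ 5 (mod 14): 21·t ≡ 5 − 19 = -14 (mod 14).
    Divide the congruence (and modulus) by g = 7: 3·t ≡ -2 (mod 2).
    Reduce coefficients mod 2: 1·t ≡ 0 (mod 2).
    So t ≡ 0 (mod 2).
    Then x = 19 + 21·0 = 19, valid modulo lcm(21, 14) = 42: x ≡ 19 (mod 42).
  Combine with x ≡ 1 (mod 10): gcd(42, 10) = 2; 1 - 19 = -18, which IS divisible by 2, so compatible.
    Write x = 19 + 42·t and substitute into x ≡ 1 (mod 10): 42·t ≡ 1 − 19 = -18 (mod 10).
    Divide the congruence (and modulus) by g = 2: 21·t ≡ -9 (mod 5).
    Reduce coefficients mod 5: 1·t ≡ 1 (mod 5).
    So t ≡ 1 (mod 5).
    Then x = 19 + 42·1 = 61, valid modulo lcm(42, 10) = 210: x ≡ 61 (mod 210).
Verify: 61 mod 21 = 19, 61 mod 14 = 5, 61 mod 10 = 1.

x ≡ 61 (mod 210).


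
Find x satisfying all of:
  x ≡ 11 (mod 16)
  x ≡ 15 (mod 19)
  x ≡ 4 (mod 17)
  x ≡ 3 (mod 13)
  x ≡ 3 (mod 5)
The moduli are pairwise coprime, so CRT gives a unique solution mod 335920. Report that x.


Product of moduli M = 16 · 19 · 17 · 13 · 5 = 335920.
Merge one congruence at a time:
  Start: x ≡ 11 (mod 16).
  Combine with x ≡ 15 (mod 19); new modulus lcm = 304.
    Write x = 11 + 16·t and substitute into x ≡ 15 (mod 19): 16·t ≡ 15 − 11 = 4 (mod 19).
    The inverse of 16 mod 19 is 6 (since 16·6 = 96 = 5·19 + 1), so t ≡ 6·4 = 24 ≡ 5 (mod 19).
    Then x = 11 + 16·5 = 91, valid modulo lcm(16, 19) = 304: x ≡ 91 (mod 304).
  Combine with x ≡ 4 (mod 17); new modulus lcm = 5168.
    Write x = 91 + 304·t and substitute into x ≡ 4 (mod 17): 304·t ≡ 4 − 91 = -87 (mod 17).
    Reduce coefficients mod 17: 15·t ≡ 15 (mod 17).
    The inverse of 15 mod 17 is 8 (since 15·8 = 120 = 7·17 + 1), so t ≡ 8·15 = 120 ≡ 1 (mod 17).
    Then x = 91 + 304·1 = 395, valid modulo lcm(304, 17) = 5168: x ≡ 395 (mod 5168).
  Combine with x ≡ 3 (mod 13); new modulus lcm = 67184.
    Write x = 395 + 5168·t and substitute into x ≡ 3 (mod 13): 5168·t ≡ 3 − 395 = -392 (mod 13).
    Reduce coefficients mod 13: 7·t ≡ 11 (mod 13).
    The inverse of 7 mod 13 is 2 (since 7·2 = 14 = 1·13 + 1), so t ≡ 2·11 = 22 ≡ 9 (mod 13).
    Then x = 395 + 5168·9 = 46907, valid modulo lcm(5168, 13) = 67184: x ≡ 46907 (mod 67184).
  Combine with x ≡ 3 (mod 5); new modulus lcm = 335920.
    Write x = 46907 + 67184·t and substitute into x ≡ 3 (mod 5): 67184·t ≡ 3 − 46907 = -46904 (mod 5).
    Reduce coefficients mod 5: 4·t ≡ 1 (mod 5).
    The inverse of 4 mod 5 is 4 (since 4·4 = 16 = 3·5 + 1), so t ≡ 4·1 = 4 ≡ 4 (mod 5).
    Then x = 46907 + 67184·4 = 315643, valid modulo lcm(67184, 5) = 335920: x ≡ 315643 (mod 335920).
Verify against each original: 315643 mod 16 = 11, 315643 mod 19 = 15, 315643 mod 17 = 4, 315643 mod 13 = 3, 315643 mod 5 = 3.

x ≡ 315643 (mod 335920).


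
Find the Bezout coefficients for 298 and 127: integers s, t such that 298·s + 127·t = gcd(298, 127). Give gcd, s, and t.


Euclidean algorithm on (298, 127) — divide until remainder is 0:
  298 = 2 · 127 + 44
  127 = 2 · 44 + 39
  44 = 1 · 39 + 5
  39 = 7 · 5 + 4
  5 = 1 · 4 + 1
  4 = 4 · 1 + 0
gcd(298, 127) = 1.
Track Bezout coefficients alongside the remainders: start with r₀ = 298 = a·1 + b·0 (s = 1, t = 0) and r₁ = 127 = a·0 + b·1 (s = 0, t = 1); each new remainder r_{k+1} = r_{k-1} − q_k·r_k inherits s_{k+1} = s_{k-1} − q_k·s_k, t_{k+1} = t_{k-1} − q_k·t_k, so r_k = a·s_k + b·t_k at every step:
  q = 2: r = 44, s = 1 − 2·0 = 1, t = 0 − 2·1 = -2  (check: 298·1 + 127·(-2) = 44)
  q = 2: r = 39, s = 0 − 2·1 = -2, t = 1 − 2·(-2) = 5  (check: 298·(-2) + 127·5 = 39)
  q = 1: r = 5, s = 1 − 1·(-2) = 3, t = -2 − 1·5 = -7  (check: 298·3 + 127·(-7) = 5)
  q = 7: r = 4, s = -2 − 7·3 = -23, t = 5 − 7·(-7) = 54  (check: 298·(-23) + 127·54 = 4)
  q = 1: r = 1, s = 3 − 1·(-23) = 26, t = -7 − 1·54 = -61  (check: 298·26 + 127·(-61) = 1)
The row with r = 1 (the gcd) gives the Bezout coefficients s = 26, t = -61.
Result: 298 · (26) + 127 · (-61) = 1.

gcd(298, 127) = 1; s = 26, t = -61 (check: 298·26 + 127·(-61) = 1).


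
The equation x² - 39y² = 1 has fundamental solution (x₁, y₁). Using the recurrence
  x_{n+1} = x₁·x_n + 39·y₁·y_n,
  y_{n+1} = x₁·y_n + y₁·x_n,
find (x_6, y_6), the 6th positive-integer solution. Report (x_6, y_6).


Step 1: Find the fundamental solution (x₁, y₁) of x² - 39y² = 1.
  Expand √39 as a continued fraction. a₀ = ⌊√39⌋ = 6; iterate m_{k+1} = d_k·a_k − m_k, d_{k+1} = (39 − m_{k+1}²)/d_k, a_{k+1} = ⌊(a₀ + m_{k+1})/d_{k+1}⌋ (starting m₀ = 0, d₀ = 1), with convergents p_k = a_k·p_{k-1} + p_{k-2}, q_k = a_k·q_{k-1} + q_{k-2} (p₋₁ = 1, q₋₁ = 0):
  k = 0: a₀ = 6; p₀/q₀ = 6/1; p₀² − 39·q₀² = 36 − 39 = -3.
  k = 1: m = 6, d = 3, a = ⌊(6 + 6)/3⌋ = 4; p/q = (4·6 + 1)/(4·1 + 0) = 25/4; p² − 39·q² = 625 − 624 = 1.
  The first convergent with p² − 39·q² = 1 gives the fundamental solution (x₁, y₁) = (25, 4).
Step 2: Apply the recurrence (x_{n+1}, y_{n+1}) = (x₁x_n + 39y₁y_n, x₁y_n + y₁x_n) repeatedly.
  From (x_1, y_1) = (25, 4): x_2 = 25·25 + 39·4·4 = 1249; y_2 = 25·4 + 4·25 = 200.
  From (x_2, y_2) = (1249, 200): x_3 = 25·1249 + 39·4·200 = 62425; y_3 = 25·200 + 4·1249 = 9996.
  From (x_3, y_3) = (62425, 9996): x_4 = 25·62425 + 39·4·9996 = 3120001; y_4 = 25·9996 + 4·62425 = 499600.
  From (x_4, y_4) = (3120001, 499600): x_5 = 25·3120001 + 39·4·499600 = 155937625; y_5 = 25·499600 + 4·3120001 = 24970004.
  From (x_5, y_5) = (155937625, 24970004): x_6 = 25·155937625 + 39·4·24970004 = 7793761249; y_6 = 25·24970004 + 4·155937625 = 1248000600.
Step 3: Verify x_6² - 39·y_6² = 60742714406414040001 - 60742714406414040000 = 1 (should be 1). ✓

(x_1, y_1) = (25, 4); (x_6, y_6) = (7793761249, 1248000600).


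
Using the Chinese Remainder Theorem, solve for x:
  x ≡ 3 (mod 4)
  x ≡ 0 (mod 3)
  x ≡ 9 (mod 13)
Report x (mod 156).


Moduli 4, 3, 13 are pairwise coprime; by CRT there is a unique solution modulo M = 4 · 3 · 13 = 156.
Solve pairwise, accumulating the modulus:
  Start with x ≡ 3 (mod 4).
  Combine with x ≡ 0 (mod 3): since gcd(4, 3) = 1, we get a unique residue mod 12.
    Write x = 3 + 4·t and substitute into x ≡ 0 (mod 3): 4·t ≡ 0 − 3 = -3 (mod 3).
    Reduce coefficients mod 3: 1·t ≡ 0 (mod 3).
    So t ≡ 0 (mod 3).
    Then x = 3 + 4·0 = 3, valid modulo lcm(4, 3) = 12: x ≡ 3 (mod 12).
  Combine with x ≡ 9 (mod 13): since gcd(12, 13) = 1, we get a unique residue mod 156.
    Write x = 3 + 12·t and substitute into x ≡ 9 (mod 13): 12·t ≡ 9 − 3 = 6 (mod 13).
    The inverse of 12 mod 13 is 12 (since 12·12 = 144 = 11·13 + 1), so t ≡ 12·6 = 72 ≡ 7 (mod 13).
    Then x = 3 + 12·7 = 87, valid modulo lcm(12, 13) = 156: x ≡ 87 (mod 156).
Verify: 87 mod 4 = 3 ✓, 87 mod 3 = 0 ✓, 87 mod 13 = 9 ✓.

x ≡ 87 (mod 156).


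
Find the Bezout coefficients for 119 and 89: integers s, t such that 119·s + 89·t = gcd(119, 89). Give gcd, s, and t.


Euclidean algorithm on (119, 89) — divide until remainder is 0:
  119 = 1 · 89 + 30
  89 = 2 · 30 + 29
  30 = 1 · 29 + 1
  29 = 29 · 1 + 0
gcd(119, 89) = 1.
Track Bezout coefficients alongside the remainders: start with r₀ = 119 = a·1 + b·0 (s = 1, t = 0) and r₁ = 89 = a·0 + b·1 (s = 0, t = 1); each new remainder r_{k+1} = r_{k-1} − q_k·r_k inherits s_{k+1} = s_{k-1} − q_k·s_k, t_{k+1} = t_{k-1} − q_k·t_k, so r_k = a·s_k + b·t_k at every step:
  q = 1: r = 30, s = 1 − 1·0 = 1, t = 0 − 1·1 = -1  (check: 119·1 + 89·(-1) = 30)
  q = 2: r = 29, s = 0 − 2·1 = -2, t = 1 − 2·(-1) = 3  (check: 119·(-2) + 89·3 = 29)
  q = 1: r = 1, s = 1 − 1·(-2) = 3, t = -1 − 1·3 = -4  (check: 119·3 + 89·(-4) = 1)
The row with r = 1 (the gcd) gives the Bezout coefficients s = 3, t = -4.
Result: 119 · (3) + 89 · (-4) = 1.

gcd(119, 89) = 1; s = 3, t = -4 (check: 119·3 + 89·(-4) = 1).


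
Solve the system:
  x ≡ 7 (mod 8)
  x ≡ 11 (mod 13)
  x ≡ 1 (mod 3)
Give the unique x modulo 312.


Moduli 8, 13, 3 are pairwise coprime; by CRT there is a unique solution modulo M = 8 · 13 · 3 = 312.
Solve pairwise, accumulating the modulus:
  Start with x ≡ 7 (mod 8).
  Combine with x ≡ 11 (mod 13): since gcd(8, 13) = 1, we get a unique residue mod 104.
    Write x = 7 + 8·t and substitute into x ≡ 11 (mod 13): 8·t ≡ 11 − 7 = 4 (mod 13).
    The inverse of 8 mod 13 is 5 (since 8·5 = 40 = 3·13 + 1), so t ≡ 5·4 = 20 ≡ 7 (mod 13).
    Then x = 7 + 8·7 = 63, valid modulo lcm(8, 13) = 104: x ≡ 63 (mod 104).
  Combine with x ≡ 1 (mod 3): since gcd(104, 3) = 1, we get a unique residue mod 312.
    Write x = 63 + 104·t and substitute into x ≡ 1 (mod 3): 104·t ≡ 1 − 63 = -62 (mod 3).
    Reduce coefficients mod 3: 2·t ≡ 1 (mod 3).
    The inverse of 2 mod 3 is 2 (since 2·2 = 4 = 1·3 + 1), so t ≡ 2·1 = 2 ≡ 2 (mod 3).
    Then x = 63 + 104·2 = 271, valid modulo lcm(104, 3) = 312: x ≡ 271 (mod 312).
Verify: 271 mod 8 = 7 ✓, 271 mod 13 = 11 ✓, 271 mod 3 = 1 ✓.

x ≡ 271 (mod 312).


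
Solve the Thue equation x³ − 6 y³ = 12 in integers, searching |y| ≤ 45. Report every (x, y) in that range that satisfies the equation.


The equation is x³ - 6y³ = 12. For fixed y, x³ = 6·y³ + 12, so a solution requires the RHS to be a perfect cube.
Strategy: iterate y from -45 to 45, compute RHS = 6·y³ + 12, and check whether it is a (positive or negative) perfect cube.
Check small values of y:
  y = 0: RHS = 12 is not a perfect cube.
  y = 1: RHS = 18 is not a perfect cube.
  y = -1: RHS = 6 is not a perfect cube.
  y = 2: RHS = 60 is not a perfect cube.
  y = -2: RHS = -36 is not a perfect cube.
  y = 3: RHS = 174 is not a perfect cube.
  y = -3: RHS = -150 is not a perfect cube.
Continuing the search up to |y| = 45 finds no solutions either.
No (x, y) in the scanned range satisfies the equation.

No integer solutions with |y| ≤ 45.


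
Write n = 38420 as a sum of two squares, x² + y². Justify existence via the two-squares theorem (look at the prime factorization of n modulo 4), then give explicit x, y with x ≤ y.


Step 1: Factor n = 38420 = 2^2 · 5 · 17 · 113.
Step 2: Check the mod-4 condition on each prime factor: 2 = 2 (special); 5 ≡ 1 (mod 4), exponent 1; 17 ≡ 1 (mod 4), exponent 1; 113 ≡ 1 (mod 4), exponent 1.
All primes ≡ 3 (mod 4) appear to even exponent (or don't appear), so by the two-squares theorem n IS expressible as a sum of two squares.
Step 3: Build a representation. Group n = k² · m with k = 2 and m = 5 · 17 · 113 = 9605 (a product of primes ≡ 1 (mod 4)); a representation of m scales to one of n via (k·x)² + (k·y)² = k²(x² + y²). Each prime p ≡ 1 (mod 4) is itself a sum of two squares; find a² by testing p − a² for a perfect square:
  5: 5 − 1² = 4 = 2² ⇒ 5 = 1² + 2².
  17: 17 − 1² = 16 = 4² ⇒ 17 = 1² + 4².
  113: 113 − 1² = 112, 113 − 2² = 109, 113 − 3² = 104, 113 − 4² = 97, 113 − 5² = 88, 113 − 6² = 77, 113 − 7² = 64 = 8² ⇒ 113 = 7² + 8².
  Combine using the Brahmagupta–Fibonacci identity (a² + b²)(c² + d²) = (ac − bd)² + (ad + bc)² = (ac + bd)² + (ad − bc)²:
  5 · 17 = 85: from (1² + 2²)(1² + 4²), take (1·1 − 2·4, 1·4 + 2·1) = (1 − 8, 4 + 2) = (-7, 6); dropping signs (only squares matter) gives (7, 6); check 7² + 6² = 49 + 36 = 85 ✓.
  85 · 113 = 9605: from (7² + 6²)(7² + 8²), take (7·7 − 6·8, 7·8 + 6·7) = (49 − 48, 56 + 42) = (1, 98); check 1² + 98² = 1 + 9604 = 9605 ✓.
  Scale by k = 2: (2·1, 2·98) = (2, 196).
Step 4: Order so x ≤ y and verify: 2² + 196² = 4 + 38416 = 38420 = n. ✓

n = 38420 = 2² + 196² (one valid representation with x ≤ y).


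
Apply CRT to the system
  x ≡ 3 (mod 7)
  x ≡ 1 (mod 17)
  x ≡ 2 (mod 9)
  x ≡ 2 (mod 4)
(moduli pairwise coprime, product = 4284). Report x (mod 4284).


Product of moduli M = 7 · 17 · 9 · 4 = 4284.
Merge one congruence at a time:
  Start: x ≡ 3 (mod 7).
  Combine with x ≡ 1 (mod 17); new modulus lcm = 119.
    Write x = 3 + 7·t and substitute into x ≡ 1 (mod 17): 7·t ≡ 1 − 3 = -2 (mod 17).
    Reduce coefficients mod 17: 7·t ≡ 15 (mod 17).
    The inverse of 7 mod 17 is 5 (since 7·5 = 35 = 2·17 + 1), so t ≡ 5·15 = 75 ≡ 7 (mod 17).
    Then x = 3 + 7·7 = 52, valid modulo lcm(7, 17) = 119: x ≡ 52 (mod 119).
  Combine with x ≡ 2 (mod 9); new modulus lcm = 1071.
    Write x = 52 + 119·t and substitute into x ≡ 2 (mod 9): 119·t ≡ 2 − 52 = -50 (mod 9).
    Reduce coefficients mod 9: 2·t ≡ 4 (mod 9).
    The inverse of 2 mod 9 is 5 (since 2·5 = 10 = 1·9 + 1), so t ≡ 5·4 = 20 ≡ 2 (mod 9).
    Then x = 52 + 119·2 = 290, valid modulo lcm(119, 9) = 1071: x ≡ 290 (mod 1071).
  Combine with x ≡ 2 (mod 4); new modulus lcm = 4284.
    Write x = 290 + 1071·t and substitute into x ≡ 2 (mod 4): 1071·t ≡ 2 − 290 = -288 (mod 4).
    Reduce coefficients mod 4: 3·t ≡ 0 (mod 4).
    The inverse of 3 mod 4 is 3 (since 3·3 = 9 = 2·4 + 1), so t ≡ 3·0 = 0 ≡ 0 (mod 4).
    Then x = 290 + 1071·0 = 290, valid modulo lcm(1071, 4) = 4284: x ≡ 290 (mod 4284).
Verify against each original: 290 mod 7 = 3, 290 mod 17 = 1, 290 mod 9 = 2, 290 mod 4 = 2.

x ≡ 290 (mod 4284).


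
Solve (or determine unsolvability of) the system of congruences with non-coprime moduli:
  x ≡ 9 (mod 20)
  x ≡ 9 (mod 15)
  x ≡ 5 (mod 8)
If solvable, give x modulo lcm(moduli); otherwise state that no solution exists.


Moduli 20, 15, 8 are not pairwise coprime, so CRT works modulo lcm(m_i) when all pairwise compatibility conditions hold.
Pairwise compatibility: gcd(m_i, m_j) must divide a_i - a_j for every pair.
Merge one congruence at a time:
  Start: x ≡ 9 (mod 20).
  Combine with x ≡ 9 (mod 15): gcd(20, 15) = 5; 9 - 9 = 0, which IS divisible by 5, so compatible.
    Write x = 9 + 20·t and substitute into x ≡ 9 (mod 15): 20·t ≡ 9 − 9 = 0 (mod 15).
    Divide the congruence (and modulus) by g = 5: 4·t ≡ 0 (mod 3).
    Reduce coefficients mod 3: 1·t ≡ 0 (mod 3).
    So t ≡ 0 (mod 3).
    Then x = 9 + 20·0 = 9, valid modulo lcm(20, 15) = 60: x ≡ 9 (mod 60).
  Combine with x ≡ 5 (mod 8): gcd(60, 8) = 4; 5 - 9 = -4, which IS divisible by 4, so compatible.
    Write x = 9 + 60·t and substitute into x ≡ 5 (mod 8): 60·t ≡ 5 − 9 = -4 (mod 8).
    Divide the congruence (and modulus) by g = 4: 15·t ≡ -1 (mod 2).
    Reduce coefficients mod 2: 1·t ≡ 1 (mod 2).
    So t ≡ 1 (mod 2).
    Then x = 9 + 60·1 = 69, valid modulo lcm(60, 8) = 120: x ≡ 69 (mod 120).
Verify: 69 mod 20 = 9, 69 mod 15 = 9, 69 mod 8 = 5.

x ≡ 69 (mod 120).


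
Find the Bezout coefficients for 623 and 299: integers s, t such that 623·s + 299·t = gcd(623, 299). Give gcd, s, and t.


Euclidean algorithm on (623, 299) — divide until remainder is 0:
  623 = 2 · 299 + 25
  299 = 11 · 25 + 24
  25 = 1 · 24 + 1
  24 = 24 · 1 + 0
gcd(623, 299) = 1.
Track Bezout coefficients alongside the remainders: start with r₀ = 623 = a·1 + b·0 (s = 1, t = 0) and r₁ = 299 = a·0 + b·1 (s = 0, t = 1); each new remainder r_{k+1} = r_{k-1} − q_k·r_k inherits s_{k+1} = s_{k-1} − q_k·s_k, t_{k+1} = t_{k-1} − q_k·t_k, so r_k = a·s_k + b·t_k at every step:
  q = 2: r = 25, s = 1 − 2·0 = 1, t = 0 − 2·1 = -2  (check: 623·1 + 299·(-2) = 25)
  q = 11: r = 24, s = 0 − 11·1 = -11, t = 1 − 11·(-2) = 23  (check: 623·(-11) + 299·23 = 24)
  q = 1: r = 1, s = 1 − 1·(-11) = 12, t = -2 − 1·23 = -25  (check: 623·12 + 299·(-25) = 1)
The row with r = 1 (the gcd) gives the Bezout coefficients s = 12, t = -25.
Result: 623 · (12) + 299 · (-25) = 1.

gcd(623, 299) = 1; s = 12, t = -25 (check: 623·12 + 299·(-25) = 1).


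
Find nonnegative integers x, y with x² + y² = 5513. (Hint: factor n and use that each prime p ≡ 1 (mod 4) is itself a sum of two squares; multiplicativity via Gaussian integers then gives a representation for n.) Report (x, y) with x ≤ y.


Step 1: Factor n = 5513 = 37 · 149.
Step 2: Check the mod-4 condition on each prime factor: 37 ≡ 1 (mod 4), exponent 1; 149 ≡ 1 (mod 4), exponent 1.
All primes ≡ 3 (mod 4) appear to even exponent (or don't appear), so by the two-squares theorem n IS expressible as a sum of two squares.
Step 3: Build a representation. Here n = 37 · 149 is a product of primes ≡ 1 (mod 4). Each prime p ≡ 1 (mod 4) is itself a sum of two squares; find a² by testing p − a² for a perfect square:
  37: 37 − 1² = 36 = 6² ⇒ 37 = 1² + 6².
  149: 149 − 1² = 148, 149 − 2² = 145, 149 − 3² = 140, 149 − 4² = 133, 149 − 5² = 124, 149 − 6² = 113, 149 − 7² = 100 = 10² ⇒ 149 = 7² + 10².
  Combine using the Brahmagupta–Fibonacci identity (a² + b²)(c² + d²) = (ac − bd)² + (ad + bc)² = (ac + bd)² + (ad − bc)²:
  37 · 149 = 5513: from (1² + 6²)(7² + 10²), take (1·7 − 6·10, 1·10 + 6·7) = (7 − 60, 10 + 42) = (-53, 52); dropping signs (only squares matter) gives (53, 52); check 53² + 52² = 2809 + 2704 = 5513 ✓.
Step 4: Order so x ≤ y and verify: 52² + 53² = 2704 + 2809 = 5513 = n. ✓

n = 5513 = 52² + 53² (one valid representation with x ≤ y).


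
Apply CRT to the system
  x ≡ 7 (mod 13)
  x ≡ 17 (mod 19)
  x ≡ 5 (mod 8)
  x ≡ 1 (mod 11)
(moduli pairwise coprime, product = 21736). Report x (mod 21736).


Product of moduli M = 13 · 19 · 8 · 11 = 21736.
Merge one congruence at a time:
  Start: x ≡ 7 (mod 13).
  Combine with x ≡ 17 (mod 19); new modulus lcm = 247.
    Write x = 7 + 13·t and substitute into x ≡ 17 (mod 19): 13·t ≡ 17 − 7 = 10 (mod 19).
    The inverse of 13 mod 19 is 3 (since 13·3 = 39 = 2·19 + 1), so t ≡ 3·10 = 30 ≡ 11 (mod 19).
    Then x = 7 + 13·11 = 150, valid modulo lcm(13, 19) = 247: x ≡ 150 (mod 247).
  Combine with x ≡ 5 (mod 8); new modulus lcm = 1976.
    Write x = 150 + 247·t and substitute into x ≡ 5 (mod 8): 247·t ≡ 5 − 150 = -145 (mod 8).
    Reduce coefficients mod 8: 7·t ≡ 7 (mod 8).
    The inverse of 7 mod 8 is 7 (since 7·7 = 49 = 6·8 + 1), so t ≡ 7·7 = 49 ≡ 1 (mod 8).
    Then x = 150 + 247·1 = 397, valid modulo lcm(247, 8) = 1976: x ≡ 397 (mod 1976).
  Combine with x ≡ 1 (mod 11); new modulus lcm = 21736.
    Write x = 397 + 1976·t and substitute into x ≡ 1 (mod 11): 1976·t ≡ 1 − 397 = -396 (mod 11).
    Reduce coefficients mod 11: 7·t ≡ 0 (mod 11).
    The inverse of 7 mod 11 is 8 (since 7·8 = 56 = 5·11 + 1), so t ≡ 8·0 = 0 ≡ 0 (mod 11).
    Then x = 397 + 1976·0 = 397, valid modulo lcm(1976, 11) = 21736: x ≡ 397 (mod 21736).
Verify against each original: 397 mod 13 = 7, 397 mod 19 = 17, 397 mod 8 = 5, 397 mod 11 = 1.

x ≡ 397 (mod 21736).


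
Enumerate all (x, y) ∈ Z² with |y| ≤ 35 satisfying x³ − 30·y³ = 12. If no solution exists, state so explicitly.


The equation is x³ - 30y³ = 12. For fixed y, x³ = 30·y³ + 12, so a solution requires the RHS to be a perfect cube.
Strategy: iterate y from -35 to 35, compute RHS = 30·y³ + 12, and check whether it is a (positive or negative) perfect cube.
Check small values of y:
  y = 0: RHS = 12 is not a perfect cube.
  y = 1: RHS = 42 is not a perfect cube.
  y = -1: RHS = -18 is not a perfect cube.
  y = 2: RHS = 252 is not a perfect cube.
  y = -2: RHS = -228 is not a perfect cube.
  y = 3: RHS = 822 is not a perfect cube.
  y = -3: RHS = -798 is not a perfect cube.
Continuing the search up to |y| = 35 finds no solutions either.
No (x, y) in the scanned range satisfies the equation.

No integer solutions with |y| ≤ 35.


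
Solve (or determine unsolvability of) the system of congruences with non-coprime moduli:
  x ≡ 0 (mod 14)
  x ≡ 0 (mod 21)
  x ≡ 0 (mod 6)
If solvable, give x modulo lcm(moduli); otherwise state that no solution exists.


Moduli 14, 21, 6 are not pairwise coprime, so CRT works modulo lcm(m_i) when all pairwise compatibility conditions hold.
Pairwise compatibility: gcd(m_i, m_j) must divide a_i - a_j for every pair.
Merge one congruence at a time:
  Start: x ≡ 0 (mod 14).
  Combine with x ≡ 0 (mod 21): gcd(14, 21) = 7; 0 - 0 = 0, which IS divisible by 7, so compatible.
    Write x = 0 + 14·t and substitute into x ≡ 0 (mod 21): 14·t ≡ 0 − 0 = 0 (mod 21).
    Divide the congruence (and modulus) by g = 7: 2·t ≡ 0 (mod 3).
    The inverse of 2 mod 3 is 2 (since 2·2 = 4 = 1·3 + 1), so t ≡ 2·0 = 0 ≡ 0 (mod 3).
    Then x = 0 + 14·0 = 0, valid modulo lcm(14, 21) = 42: x ≡ 0 (mod 42).
  Combine with x ≡ 0 (mod 6): gcd(42, 6) = 6; 0 - 0 = 0, which IS divisible by 6, so compatible.
    Write x = 0 + 42·t and substitute into x ≡ 0 (mod 6): 42·t ≡ 0 − 0 = 0 (mod 6).
    Divide the congruence (and modulus) by g = 6: 7·t ≡ 0 (mod 1).
    Modulo 1 every t works; take t = 0.
    Then x = 0 + 42·0 = 0, valid modulo lcm(42, 6) = 42: x ≡ 0 (mod 42).
Verify: 0 mod 14 = 0, 0 mod 21 = 0, 0 mod 6 = 0.

x ≡ 0 (mod 42).


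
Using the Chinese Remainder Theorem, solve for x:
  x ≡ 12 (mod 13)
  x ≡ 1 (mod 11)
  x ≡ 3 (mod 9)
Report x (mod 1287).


Moduli 13, 11, 9 are pairwise coprime; by CRT there is a unique solution modulo M = 13 · 11 · 9 = 1287.
Solve pairwise, accumulating the modulus:
  Start with x ≡ 12 (mod 13).
  Combine with x ≡ 1 (mod 11): since gcd(13, 11) = 1, we get a unique residue mod 143.
    Write x = 12 + 13·t and substitute into x ≡ 1 (mod 11): 13·t ≡ 1 − 12 = -11 (mod 11).
    Reduce coefficients mod 11: 2·t ≡ 0 (mod 11).
    The inverse of 2 mod 11 is 6 (since 2·6 = 12 = 1·11 + 1), so t ≡ 6·0 = 0 ≡ 0 (mod 11).
    Then x = 12 + 13·0 = 12, valid modulo lcm(13, 11) = 143: x ≡ 12 (mod 143).
  Combine with x ≡ 3 (mod 9): since gcd(143, 9) = 1, we get a unique residue mod 1287.
    Write x = 12 + 143·t and substitute into x ≡ 3 (mod 9): 143·t ≡ 3 − 12 = -9 (mod 9).
    Reduce coefficients mod 9: 8·t ≡ 0 (mod 9).
    The inverse of 8 mod 9 is 8 (since 8·8 = 64 = 7·9 + 1), so t ≡ 8·0 = 0 ≡ 0 (mod 9).
    Then x = 12 + 143·0 = 12, valid modulo lcm(143, 9) = 1287: x ≡ 12 (mod 1287).
Verify: 12 mod 13 = 12 ✓, 12 mod 11 = 1 ✓, 12 mod 9 = 3 ✓.

x ≡ 12 (mod 1287).


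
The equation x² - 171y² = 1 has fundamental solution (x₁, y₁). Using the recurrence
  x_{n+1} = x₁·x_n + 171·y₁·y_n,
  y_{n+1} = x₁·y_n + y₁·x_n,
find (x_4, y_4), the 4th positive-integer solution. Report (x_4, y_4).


Step 1: Find the fundamental solution (x₁, y₁) of x² - 171y² = 1.
  Expand √171 as a continued fraction. a₀ = ⌊√171⌋ = 13; iterate m_{k+1} = d_k·a_k − m_k, d_{k+1} = (171 − m_{k+1}²)/d_k, a_{k+1} = ⌊(a₀ + m_{k+1})/d_{k+1}⌋ (starting m₀ = 0, d₀ = 1), with convergents p_k = a_k·p_{k-1} + p_{k-2}, q_k = a_k·q_{k-1} + q_{k-2} (p₋₁ = 1, q₋₁ = 0):
  k = 0: a₀ = 13; p₀/q₀ = 13/1; p₀² − 171·q₀² = 169 − 171 = -2.
  k = 1: m = 13, d = 2, a = ⌊(13 + 13)/2⌋ = 13; p/q = (13·13 + 1)/(13·1 + 0) = 170/13; p² − 171·q² = 28900 − 28899 = 1.
  The first convergent with p² − 171·q² = 1 gives the fundamental solution (x₁, y₁) = (170, 13).
Step 2: Apply the recurrence (x_{n+1}, y_{n+1}) = (x₁x_n + 171y₁y_n, x₁y_n + y₁x_n) repeatedly.
  From (x_1, y_1) = (170, 13): x_2 = 170·170 + 171·13·13 = 57799; y_2 = 170·13 + 13·170 = 4420.
  From (x_2, y_2) = (57799, 4420): x_3 = 170·57799 + 171·13·4420 = 19651490; y_3 = 170·4420 + 13·57799 = 1502787.
  From (x_3, y_3) = (19651490, 1502787): x_4 = 170·19651490 + 171·13·1502787 = 6681448801; y_4 = 170·1502787 + 13·19651490 = 510943160.
Step 3: Verify x_4² - 171·y_4² = 44641758080384337601 - 44641758080384337600 = 1 (should be 1). ✓

(x_1, y_1) = (170, 13); (x_4, y_4) = (6681448801, 510943160).


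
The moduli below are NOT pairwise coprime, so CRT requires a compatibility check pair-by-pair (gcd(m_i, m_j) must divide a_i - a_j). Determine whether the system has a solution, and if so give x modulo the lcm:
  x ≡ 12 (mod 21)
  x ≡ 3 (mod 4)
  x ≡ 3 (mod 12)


Moduli 21, 4, 12 are not pairwise coprime, so CRT works modulo lcm(m_i) when all pairwise compatibility conditions hold.
Pairwise compatibility: gcd(m_i, m_j) must divide a_i - a_j for every pair.
Merge one congruence at a time:
  Start: x ≡ 12 (mod 21).
  Combine with x ≡ 3 (mod 4): gcd(21, 4) = 1; 3 - 12 = -9, which IS divisible by 1, so compatible.
    Write x = 12 + 21·t and substitute into x ≡ 3 (mod 4): 21·t ≡ 3 − 12 = -9 (mod 4).
    Reduce coefficients mod 4: 1·t ≡ 3 (mod 4).
    So t ≡ 3 (mod 4).
    Then x = 12 + 21·3 = 75, valid modulo lcm(21, 4) = 84: x ≡ 75 (mod 84).
  Combine with x ≡ 3 (mod 12): gcd(84, 12) = 12; 3 - 75 = -72, which IS divisible by 12, so compatible.
    Write x = 75 + 84·t and substitute into x ≡ 3 (mod 12): 84·t ≡ 3 − 75 = -72 (mod 12).
    Divide the congruence (and modulus) by g = 12: 7·t ≡ -6 (mod 1).
    Modulo 1 every t works; take t = 0.
    Then x = 75 + 84·0 = 75, valid modulo lcm(84, 12) = 84: x ≡ 75 (mod 84).
Verify: 75 mod 21 = 12, 75 mod 4 = 3, 75 mod 12 = 3.

x ≡ 75 (mod 84).


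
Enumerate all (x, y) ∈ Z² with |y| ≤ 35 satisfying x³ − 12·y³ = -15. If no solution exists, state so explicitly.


The equation is x³ - 12y³ = -15. For fixed y, x³ = 12·y³ − 15, so a solution requires the RHS to be a perfect cube.
Strategy: iterate y from -35 to 35, compute RHS = 12·y³ − 15, and check whether it is a (positive or negative) perfect cube.
Check small values of y:
  y = 0: RHS = -15 is not a perfect cube.
  y = 1: RHS = -3 is not a perfect cube.
  y = -1: RHS = -27 = (-3)³ ⇒ x = -3 works.
  y = 2: RHS = 81 is not a perfect cube.
  y = -2: RHS = -111 is not a perfect cube.
  y = 3: RHS = 309 is not a perfect cube.
  y = -3: RHS = -339 is not a perfect cube.
Continuing the search up to |y| = 35 finds no further solutions beyond those listed.
Collected solutions: (-3, -1).

Solutions (with |y| ≤ 35): (-3, -1).


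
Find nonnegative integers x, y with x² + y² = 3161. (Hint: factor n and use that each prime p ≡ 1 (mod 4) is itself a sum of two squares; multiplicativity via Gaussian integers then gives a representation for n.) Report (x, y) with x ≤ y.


Step 1: Factor n = 3161 = 29 · 109.
Step 2: Check the mod-4 condition on each prime factor: 29 ≡ 1 (mod 4), exponent 1; 109 ≡ 1 (mod 4), exponent 1.
All primes ≡ 3 (mod 4) appear to even exponent (or don't appear), so by the two-squares theorem n IS expressible as a sum of two squares.
Step 3: Build a representation. Here n = 29 · 109 is a product of primes ≡ 1 (mod 4). Each prime p ≡ 1 (mod 4) is itself a sum of two squares; find a² by testing p − a² for a perfect square:
  29: 29 − 1² = 28, 29 − 2² = 25 = 5² ⇒ 29 = 2² + 5².
  109: 109 − 1² = 108, 109 − 2² = 105, 109 − 3² = 100 = 10² ⇒ 109 = 3² + 10².
  Combine using the Brahmagupta–Fibonacci identity (a² + b²)(c² + d²) = (ac − bd)² + (ad + bc)² = (ac + bd)² + (ad − bc)²:
  29 · 109 = 3161: from (2² + 5²)(3² + 10²), take (2·3 − 5·10, 2·10 + 5·3) = (6 − 50, 20 + 15) = (-44, 35); dropping signs (only squares matter) gives (44, 35); check 44² + 35² = 1936 + 1225 = 3161 ✓.
Step 4: Order so x ≤ y and verify: 35² + 44² = 1225 + 1936 = 3161 = n. ✓

n = 3161 = 35² + 44² (one valid representation with x ≤ y).


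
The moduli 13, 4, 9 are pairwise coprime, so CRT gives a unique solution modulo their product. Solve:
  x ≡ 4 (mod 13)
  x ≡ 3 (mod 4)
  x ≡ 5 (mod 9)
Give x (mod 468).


Moduli 13, 4, 9 are pairwise coprime; by CRT there is a unique solution modulo M = 13 · 4 · 9 = 468.
Solve pairwise, accumulating the modulus:
  Start with x ≡ 4 (mod 13).
  Combine with x ≡ 3 (mod 4): since gcd(13, 4) = 1, we get a unique residue mod 52.
    Write x = 4 + 13·t and substitute into x ≡ 3 (mod 4): 13·t ≡ 3 − 4 = -1 (mod 4).
    Reduce coefficients mod 4: 1·t ≡ 3 (mod 4).
    So t ≡ 3 (mod 4).
    Then x = 4 + 13·3 = 43, valid modulo lcm(13, 4) = 52: x ≡ 43 (mod 52).
  Combine with x ≡ 5 (mod 9): since gcd(52, 9) = 1, we get a unique residue mod 468.
    Write x = 43 + 52·t and substitute into x ≡ 5 (mod 9): 52·t ≡ 5 − 43 = -38 (mod 9).
    Reduce coefficients mod 9: 7·t ≡ 7 (mod 9).
    The inverse of 7 mod 9 is 4 (since 7·4 = 28 = 3·9 + 1), so t ≡ 4·7 = 28 ≡ 1 (mod 9).
    Then x = 43 + 52·1 = 95, valid modulo lcm(52, 9) = 468: x ≡ 95 (mod 468).
Verify: 95 mod 13 = 4 ✓, 95 mod 4 = 3 ✓, 95 mod 9 = 5 ✓.

x ≡ 95 (mod 468).


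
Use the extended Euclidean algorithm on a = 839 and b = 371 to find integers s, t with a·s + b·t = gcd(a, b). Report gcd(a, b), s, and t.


Euclidean algorithm on (839, 371) — divide until remainder is 0:
  839 = 2 · 371 + 97
  371 = 3 · 97 + 80
  97 = 1 · 80 + 17
  80 = 4 · 17 + 12
  17 = 1 · 12 + 5
  12 = 2 · 5 + 2
  5 = 2 · 2 + 1
  2 = 2 · 1 + 0
gcd(839, 371) = 1.
Track Bezout coefficients alongside the remainders: start with r₀ = 839 = a·1 + b·0 (s = 1, t = 0) and r₁ = 371 = a·0 + b·1 (s = 0, t = 1); each new remainder r_{k+1} = r_{k-1} − q_k·r_k inherits s_{k+1} = s_{k-1} − q_k·s_k, t_{k+1} = t_{k-1} − q_k·t_k, so r_k = a·s_k + b·t_k at every step:
  q = 2: r = 97, s = 1 − 2·0 = 1, t = 0 − 2·1 = -2  (check: 839·1 + 371·(-2) = 97)
  q = 3: r = 80, s = 0 − 3·1 = -3, t = 1 − 3·(-2) = 7  (check: 839·(-3) + 371·7 = 80)
  q = 1: r = 17, s = 1 − 1·(-3) = 4, t = -2 − 1·7 = -9  (check: 839·4 + 371·(-9) = 17)
  q = 4: r = 12, s = -3 − 4·4 = -19, t = 7 − 4·(-9) = 43  (check: 839·(-19) + 371·43 = 12)
  q = 1: r = 5, s = 4 − 1·(-19) = 23, t = -9 − 1·43 = -52  (check: 839·23 + 371·(-52) = 5)
  q = 2: r = 2, s = -19 − 2·23 = -65, t = 43 − 2·(-52) = 147  (check: 839·(-65) + 371·147 = 2)
  q = 2: r = 1, s = 23 − 2·(-65) = 153, t = -52 − 2·147 = -346  (check: 839·153 + 371·(-346) = 1)
The row with r = 1 (the gcd) gives the Bezout coefficients s = 153, t = -346.
Result: 839 · (153) + 371 · (-346) = 1.

gcd(839, 371) = 1; s = 153, t = -346 (check: 839·153 + 371·(-346) = 1).


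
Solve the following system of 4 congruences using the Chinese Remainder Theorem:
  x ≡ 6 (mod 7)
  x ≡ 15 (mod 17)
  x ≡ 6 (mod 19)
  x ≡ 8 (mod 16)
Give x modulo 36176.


Product of moduli M = 7 · 17 · 19 · 16 = 36176.
Merge one congruence at a time:
  Start: x ≡ 6 (mod 7).
  Combine with x ≡ 15 (mod 17); new modulus lcm = 119.
    Write x = 6 + 7·t and substitute into x ≡ 15 (mod 17): 7·t ≡ 15 − 6 = 9 (mod 17).
    The inverse of 7 mod 17 is 5 (since 7·5 = 35 = 2·17 + 1), so t ≡ 5·9 = 45 ≡ 11 (mod 17).
    Then x = 6 + 7·11 = 83, valid modulo lcm(7, 17) = 119: x ≡ 83 (mod 119).
  Combine with x ≡ 6 (mod 19); new modulus lcm = 2261.
    Write x = 83 + 119·t and substitute into x ≡ 6 (mod 19): 119·t ≡ 6 − 83 = -77 (mod 19).
    Reduce coefficients mod 19: 5·t ≡ 18 (mod 19).
    The inverse of 5 mod 19 is 4 (since 5·4 = 20 = 1·19 + 1), so t ≡ 4·18 = 72 ≡ 15 (mod 19).
    Then x = 83 + 119·15 = 1868, valid modulo lcm(119, 19) = 2261: x ≡ 1868 (mod 2261).
  Combine with x ≡ 8 (mod 16); new modulus lcm = 36176.
    Write x = 1868 + 2261·t and substitute into x ≡ 8 (mod 16): 2261·t ≡ 8 − 1868 = -1860 (mod 16).
    Reduce coefficients mod 16: 5·t ≡ 12 (mod 16).
    The inverse of 5 mod 16 is 13 (since 5·13 = 65 = 4·16 + 1), so t ≡ 13·12 = 156 ≡ 12 (mod 16).
    Then x = 1868 + 2261·12 = 29000, valid modulo lcm(2261, 16) = 36176: x ≡ 29000 (mod 36176).
Verify against each original: 29000 mod 7 = 6, 29000 mod 17 = 15, 29000 mod 19 = 6, 29000 mod 16 = 8.

x ≡ 29000 (mod 36176).


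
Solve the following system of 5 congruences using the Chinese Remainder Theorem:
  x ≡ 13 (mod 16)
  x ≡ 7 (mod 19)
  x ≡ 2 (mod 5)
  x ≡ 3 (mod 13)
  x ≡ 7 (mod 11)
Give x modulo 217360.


Product of moduli M = 16 · 19 · 5 · 13 · 11 = 217360.
Merge one congruence at a time:
  Start: x ≡ 13 (mod 16).
  Combine with x ≡ 7 (mod 19); new modulus lcm = 304.
    Write x = 13 + 16·t and substitute into x ≡ 7 (mod 19): 16·t ≡ 7 − 13 = -6 (mod 19).
    Reduce coefficients mod 19: 16·t ≡ 13 (mod 19).
    The inverse of 16 mod 19 is 6 (since 16·6 = 96 = 5·19 + 1), so t ≡ 6·13 = 78 ≡ 2 (mod 19).
    Then x = 13 + 16·2 = 45, valid modulo lcm(16, 19) = 304: x ≡ 45 (mod 304).
  Combine with x ≡ 2 (mod 5); new modulus lcm = 1520.
    Write x = 45 + 304·t and substitute into x ≡ 2 (mod 5): 304·t ≡ 2 − 45 = -43 (mod 5).
    Reduce coefficients mod 5: 4·t ≡ 2 (mod 5).
    The inverse of 4 mod 5 is 4 (since 4·4 = 16 = 3·5 + 1), so t ≡ 4·2 = 8 ≡ 3 (mod 5).
    Then x = 45 + 304·3 = 957, valid modulo lcm(304, 5) = 1520: x ≡ 957 (mod 1520).
  Combine with x ≡ 3 (mod 13); new modulus lcm = 19760.
    Write x = 957 + 1520·t and substitute into x ≡ 3 (mod 13): 1520·t ≡ 3 − 957 = -954 (mod 13).
    Reduce coefficients mod 13: 12·t ≡ 8 (mod 13).
    The inverse of 12 mod 13 is 12 (since 12·12 = 144 = 11·13 + 1), so t ≡ 12·8 = 96 ≡ 5 (mod 13).
    Then x = 957 + 1520·5 = 8557, valid modulo lcm(1520, 13) = 19760: x ≡ 8557 (mod 19760).
  Combine with x ≡ 7 (mod 11); new modulus lcm = 217360.
    Write x = 8557 + 19760·t and substitute into x ≡ 7 (mod 11): 19760·t ≡ 7 − 8557 = -8550 (mod 11).
    Reduce coefficients mod 11: 4·t ≡ 8 (mod 11).
    The inverse of 4 mod 11 is 3 (since 4·3 = 12 = 1·11 + 1), so t ≡ 3·8 = 24 ≡ 2 (mod 11).
    Then x = 8557 + 19760·2 = 48077, valid modulo lcm(19760, 11) = 217360: x ≡ 48077 (mod 217360).
Verify against each original: 48077 mod 16 = 13, 48077 mod 19 = 7, 48077 mod 5 = 2, 48077 mod 13 = 3, 48077 mod 11 = 7.

x ≡ 48077 (mod 217360).


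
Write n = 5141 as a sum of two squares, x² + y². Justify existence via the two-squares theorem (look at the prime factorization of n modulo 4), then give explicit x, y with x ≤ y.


Step 1: Factor n = 5141 = 53 · 97.
Step 2: Check the mod-4 condition on each prime factor: 53 ≡ 1 (mod 4), exponent 1; 97 ≡ 1 (mod 4), exponent 1.
All primes ≡ 3 (mod 4) appear to even exponent (or don't appear), so by the two-squares theorem n IS expressible as a sum of two squares.
Step 3: Build a representation. Here n = 53 · 97 is a product of primes ≡ 1 (mod 4). Each prime p ≡ 1 (mod 4) is itself a sum of two squares; find a² by testing p − a² for a perfect square:
  53: 53 − 1² = 52, 53 − 2² = 49 = 7² ⇒ 53 = 2² + 7².
  97: 97 − 1² = 96, 97 − 2² = 93, 97 − 3² = 88, 97 − 4² = 81 = 9² ⇒ 97 = 4² + 9².
  Combine using the Brahmagupta–Fibonacci identity (a² + b²)(c² + d²) = (ac − bd)² + (ad + bc)² = (ac + bd)² + (ad − bc)²:
  53 · 97 = 5141: from (2² + 7²)(4² + 9²), take (2·4 − 7·9, 2·9 + 7·4) = (8 − 63, 18 + 28) = (-55, 46); dropping signs (only squares matter) gives (55, 46); check 55² + 46² = 3025 + 2116 = 5141 ✓.
Step 4: Order so x ≤ y and verify: 46² + 55² = 2116 + 3025 = 5141 = n. ✓

n = 5141 = 46² + 55² (one valid representation with x ≤ y).


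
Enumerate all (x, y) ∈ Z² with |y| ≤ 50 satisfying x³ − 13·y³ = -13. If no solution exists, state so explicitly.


The equation is x³ - 13y³ = -13. For fixed y, x³ = 13·y³ − 13, so a solution requires the RHS to be a perfect cube.
Strategy: iterate y from -50 to 50, compute RHS = 13·y³ − 13, and check whether it is a (positive or negative) perfect cube.
Check small values of y:
  y = 0: RHS = -13 is not a perfect cube.
  y = 1: RHS = 0 = (0)³ ⇒ x = 0 works.
  y = -1: RHS = -26 is not a perfect cube.
  y = 2: RHS = 91 is not a perfect cube.
  y = -2: RHS = -117 is not a perfect cube.
  y = 3: RHS = 338 is not a perfect cube.
  y = -3: RHS = -364 is not a perfect cube.
Continuing the search up to |y| = 50 finds no further solutions beyond those listed.
Collected solutions: (0, 1).

Solutions (with |y| ≤ 50): (0, 1).


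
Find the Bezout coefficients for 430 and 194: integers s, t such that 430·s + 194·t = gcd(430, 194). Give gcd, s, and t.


Euclidean algorithm on (430, 194) — divide until remainder is 0:
  430 = 2 · 194 + 42
  194 = 4 · 42 + 26
  42 = 1 · 26 + 16
  26 = 1 · 16 + 10
  16 = 1 · 10 + 6
  10 = 1 · 6 + 4
  6 = 1 · 4 + 2
  4 = 2 · 2 + 0
gcd(430, 194) = 2.
Track Bezout coefficients alongside the remainders: start with r₀ = 430 = a·1 + b·0 (s = 1, t = 0) and r₁ = 194 = a·0 + b·1 (s = 0, t = 1); each new remainder r_{k+1} = r_{k-1} − q_k·r_k inherits s_{k+1} = s_{k-1} − q_k·s_k, t_{k+1} = t_{k-1} − q_k·t_k, so r_k = a·s_k + b·t_k at every step:
  q = 2: r = 42, s = 1 − 2·0 = 1, t = 0 − 2·1 = -2  (check: 430·1 + 194·(-2) = 42)
  q = 4: r = 26, s = 0 − 4·1 = -4, t = 1 − 4·(-2) = 9  (check: 430·(-4) + 194·9 = 26)
  q = 1: r = 16, s = 1 − 1·(-4) = 5, t = -2 − 1·9 = -11  (check: 430·5 + 194·(-11) = 16)
  q = 1: r = 10, s = -4 − 1·5 = -9, t = 9 − 1·(-11) = 20  (check: 430·(-9) + 194·20 = 10)
  q = 1: r = 6, s = 5 − 1·(-9) = 14, t = -11 − 1·20 = -31  (check: 430·14 + 194·(-31) = 6)
  q = 1: r = 4, s = -9 − 1·14 = -23, t = 20 − 1·(-31) = 51  (check: 430·(-23) + 194·51 = 4)
  q = 1: r = 2, s = 14 − 1·(-23) = 37, t = -31 − 1·51 = -82  (check: 430·37 + 194·(-82) = 2)
The row with r = 2 (the gcd) gives the Bezout coefficients s = 37, t = -82.
Result: 430 · (37) + 194 · (-82) = 2.

gcd(430, 194) = 2; s = 37, t = -82 (check: 430·37 + 194·(-82) = 2).
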